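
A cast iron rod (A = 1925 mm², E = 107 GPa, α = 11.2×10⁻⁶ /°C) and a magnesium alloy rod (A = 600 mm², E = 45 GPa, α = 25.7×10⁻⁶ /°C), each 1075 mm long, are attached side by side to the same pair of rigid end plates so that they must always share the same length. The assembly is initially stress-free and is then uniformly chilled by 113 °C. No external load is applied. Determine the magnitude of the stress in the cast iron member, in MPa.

Both members must finish at the same length. With the larger α, the magnesium alloy tends to over-contract; the plates restrain it, putting the magnesium alloy in tension and the cast iron in compression. With no external load the two internal forces are equal and opposite, magnitude P.
Equating the net (thermal + elastic) strains gives |α₁ − α₂|·ΔT = P·[1/(A₁E₁) + 1/(A₂E₂)].
|α₁ − α₂|·ΔT = 14.5×10⁻⁶ × 113 = 0.001638.
1/(A₁E₁) + 1/(A₂E₂) = 1/(1925×107×10³) + 1/(600×45×10³) = 4.189×10⁻⁸ N⁻¹.
So P = 0.001638 / 4.189×10⁻⁸ = 39.11 kN.
σ_{cast iron} = P/A₁ = 39110/1925 = 20.32 MPa, compressive.

σ ≈ 20.3 MPa (compressive)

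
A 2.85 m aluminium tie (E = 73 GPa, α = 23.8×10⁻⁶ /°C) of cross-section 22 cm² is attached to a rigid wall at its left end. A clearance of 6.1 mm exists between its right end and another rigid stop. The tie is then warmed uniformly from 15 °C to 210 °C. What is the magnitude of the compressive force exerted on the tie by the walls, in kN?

Unrestrained expansion: δ_free = αΔT L = 23.8×10⁻⁶ × 195 × 2850 = 13.23 mm.
After closing the 6.1 mm clearance, 13.23 − 6.1 = 7.127 mm of expansion remains to be suppressed by the wall.
Compatibility: PL/(AE) = 7.127 mm, so σ = P/A = E × (7.127/2850) = 182.5 MPa.
P = σA = 182.5 × 2200 = 401.6 kN.

P ≈ 402 kN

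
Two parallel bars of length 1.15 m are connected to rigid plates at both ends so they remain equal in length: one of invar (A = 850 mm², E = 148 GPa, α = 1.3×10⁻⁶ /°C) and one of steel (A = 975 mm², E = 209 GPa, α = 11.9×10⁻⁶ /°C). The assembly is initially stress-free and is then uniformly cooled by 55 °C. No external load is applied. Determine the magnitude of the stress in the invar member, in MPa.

σ ≈ 53.3 MPa (compressive)

Both members must finish at the same length. With the larger α, the steel tends to over-contract; the plates restrain it, putting the steel in tension and the invar in compression. With no external load the two internal forces are equal and opposite, magnitude P.
Equating the net (thermal + elastic) strains gives |α₁ − α₂|·ΔT = P·[1/(A₁E₁) + 1/(A₂E₂)].
|α₁ − α₂|·ΔT = 10.6×10⁻⁶ × 55 = 0.000583.
1/(A₁E₁) + 1/(A₂E₂) = 1/(850×148×10³) + 1/(975×209×10³) = 1.286×10⁻⁸ N⁻¹.
So P = 0.000583 / 1.286×10⁻⁸ = 45.35 kN.
σ_{invar} = P/A₁ = 45350/850 = 53.35 MPa, compressive.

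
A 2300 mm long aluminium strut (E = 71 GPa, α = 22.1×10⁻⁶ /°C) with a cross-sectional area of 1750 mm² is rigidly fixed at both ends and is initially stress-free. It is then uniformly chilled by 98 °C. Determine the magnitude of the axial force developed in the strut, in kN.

P ≈ 269 kN (tensile)

The ends cannot move, so σ = EαΔT = 71×10³ × 22.1×10⁻⁶ × 98 = 153.8 MPa.
Axial force P = σA = 153.8 × 1750 = 269100 N = 269.1 kN, tensile.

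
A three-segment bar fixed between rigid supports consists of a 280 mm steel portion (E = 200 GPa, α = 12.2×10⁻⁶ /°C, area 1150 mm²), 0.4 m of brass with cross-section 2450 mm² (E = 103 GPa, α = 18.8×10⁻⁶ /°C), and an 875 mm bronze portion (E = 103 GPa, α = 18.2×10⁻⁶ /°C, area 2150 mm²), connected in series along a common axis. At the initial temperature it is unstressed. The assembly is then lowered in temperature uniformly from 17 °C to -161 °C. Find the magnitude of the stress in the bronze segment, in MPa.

Free thermal contraction of the whole bar: Σ αᵢΔT Lᵢ = 12.2×10⁻⁶×178×280 + 18.8×10⁻⁶×178×400 + 18.2×10⁻⁶×178×875 = 4.781 mm.
The rigid supports impose zero overall length change; the single axial force P common to all segments must satisfy P Σ Lᵢ/(AᵢEᵢ) = δ_free.
Σ Lᵢ/(AᵢEᵢ) = 280/(1150×200×10³) + 400/(2450×103×10³) + 875/(2150×103×10³) = 6.754×10⁻⁶ mm/N.
Hence P = δ_free / Σ(L/AE) = 4.781/6.754×10⁻⁶ = 707.9 kN (tensile).
σ_{bronze} = P / A = 707900 / 2150 = 329.3 MPa.

σ ≈ 329 MPa (tensile)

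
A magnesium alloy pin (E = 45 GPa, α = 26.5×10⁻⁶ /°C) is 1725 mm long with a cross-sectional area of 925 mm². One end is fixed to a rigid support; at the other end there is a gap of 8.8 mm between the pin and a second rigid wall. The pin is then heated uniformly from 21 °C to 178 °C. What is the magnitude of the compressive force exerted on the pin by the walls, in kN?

Free thermal elongation = αΔT L = 26.5×10⁻⁶ × 157 × 1725 = 7.177 mm.
This is smaller than the 8.8 mm clearance, so the pin expands freely without reaching the stop — the stress is zero.

P ≈ 0 kN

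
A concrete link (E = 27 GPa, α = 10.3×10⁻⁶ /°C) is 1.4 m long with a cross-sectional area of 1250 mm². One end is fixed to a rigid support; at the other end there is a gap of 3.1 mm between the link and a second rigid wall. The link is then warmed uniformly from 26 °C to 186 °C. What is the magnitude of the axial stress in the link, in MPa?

Free thermal elongation = αΔT L = 10.3×10⁻⁶ × 160 × 1400 = 2.307 mm.
This is smaller than the 3.1 mm clearance, so the link expands freely without reaching the stop — the stress is zero.

σ ≈ 0 MPa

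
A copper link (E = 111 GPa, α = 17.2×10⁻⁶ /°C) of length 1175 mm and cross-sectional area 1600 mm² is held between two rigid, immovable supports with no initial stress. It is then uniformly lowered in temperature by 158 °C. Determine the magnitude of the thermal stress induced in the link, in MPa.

The supports are rigid, so the total axial strain is zero. The restrained thermal strain is ε = αΔT = 17.2×10⁻⁶ × 158 = 2717.6×10⁻⁶.
The stress required to suppress this strain is σ = Eε = 111×10³ × 2717.6×10⁻⁶ = 301.7 MPa, tensile since the link is trying to contract.

σ ≈ 302 MPa (tensile)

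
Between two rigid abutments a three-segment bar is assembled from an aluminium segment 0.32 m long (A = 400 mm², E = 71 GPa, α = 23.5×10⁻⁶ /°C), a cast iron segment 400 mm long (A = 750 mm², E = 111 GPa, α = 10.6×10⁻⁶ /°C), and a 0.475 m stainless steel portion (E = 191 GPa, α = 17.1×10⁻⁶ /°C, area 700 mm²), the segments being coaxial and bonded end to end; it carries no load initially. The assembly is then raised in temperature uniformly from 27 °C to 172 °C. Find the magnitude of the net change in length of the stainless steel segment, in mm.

If the supports were absent, the total length change would be Σ αᵢΔT Lᵢ = 23.5×10⁻⁶×145×320 + 10.6×10⁻⁶×145×400 + 17.1×10⁻⁶×145×475 = 2.883 mm.
Since the ends are fixed, an axial force P builds up, equal in every segment, with P · Σ Lᵢ/(AᵢEᵢ) = δ_free.
Σ Lᵢ/(AᵢEᵢ) = 320/(400×71×10³) + 400/(750×111×10³) + 475/(700×191×10³) = 1.963×10⁻⁵ mm/N.
Hence P = δ_free / Σ(L/AE) = 2.883/1.963×10⁻⁵ = 146.9 kN (compressive).
For the stainless steel segment, free thermal change = 17.1×10⁻⁶×145×475 = 1.178 mm and elastic change from P = 146900×475/(700×191×10³) = 0.5219 mm; these oppose, so the net change is 0.656 mm (segment lengthens).

|ΔL| ≈ 0.656 mm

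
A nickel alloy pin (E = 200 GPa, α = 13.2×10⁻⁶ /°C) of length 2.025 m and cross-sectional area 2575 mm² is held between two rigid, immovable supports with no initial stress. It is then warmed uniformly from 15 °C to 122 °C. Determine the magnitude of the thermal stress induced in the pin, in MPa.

σ ≈ 282 MPa (compressive)

The supports are rigid, so the total axial strain is zero. The restrained thermal strain is ε = αΔT = 13.2×10⁻⁶ × 107 = 1412.4×10⁻⁶.
σ = EαΔT = 200×10³ × 13.2×10⁻⁶ × 107 = 282.5 MPa (compressive; the pin is trying to expand).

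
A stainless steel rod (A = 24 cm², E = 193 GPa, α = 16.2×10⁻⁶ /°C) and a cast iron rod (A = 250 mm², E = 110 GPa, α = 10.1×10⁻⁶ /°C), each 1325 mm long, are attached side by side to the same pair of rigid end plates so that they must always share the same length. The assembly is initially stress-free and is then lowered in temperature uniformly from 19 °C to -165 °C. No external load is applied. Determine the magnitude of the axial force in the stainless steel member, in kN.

P ≈ 29.1 kN (tensile in the stainless steel)

Equilibrium of a rigid end plate with no external load gives equal and opposite internal forces ±P in the two members. Since α_{stainless steel} > α_{cast iron}, cooling drives the stainless steel into tension and the cast iron into compression.
Compatibility of the two members (thermal + elastic change equal): (α₁ − α₂)ΔT = P·[1/(A₁E₁) + 1/(A₂E₂)].
|α₁ − α₂|·ΔT = 6.1×10⁻⁶ × 184 = 0.001122.
1/(A₁E₁) + 1/(A₂E₂) = 1/(2400×193×10³) + 1/(250×110×10³) = 3.852×10⁻⁸ N⁻¹.
P = 0.001122 / 3.852×10⁻⁸ = 29140 N = 29.14 kN.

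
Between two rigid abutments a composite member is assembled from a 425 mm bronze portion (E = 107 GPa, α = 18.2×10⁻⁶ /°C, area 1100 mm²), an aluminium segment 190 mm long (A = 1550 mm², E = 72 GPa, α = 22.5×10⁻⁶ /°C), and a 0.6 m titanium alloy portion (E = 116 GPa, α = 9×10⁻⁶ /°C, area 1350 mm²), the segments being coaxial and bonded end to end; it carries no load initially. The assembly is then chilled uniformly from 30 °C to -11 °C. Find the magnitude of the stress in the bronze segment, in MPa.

σ ≈ 71 MPa (tensile)

With the walls removed the bar would change length by δ_free = Σ αᵢΔT Lᵢ = 18.2×10⁻⁶×41×425 + 22.5×10⁻⁶×41×190 + 9×10⁻⁶×41×600 = 0.7138 mm.
The rigid supports impose zero overall length change; the single axial force P common to all segments must satisfy P Σ Lᵢ/(AᵢEᵢ) = δ_free.
The series flexibility is Σ Lᵢ/(AᵢEᵢ) = 425/(1100×107×10³) + 190/(1550×72×10³) + 600/(1350×116×10³) = 9.145×10⁻⁶ mm/N.
Hence P = δ_free / Σ(L/AE) = 0.7138/9.145×10⁻⁶ = 78.06 kN (tensile).
σ_{bronze} = P / A = 78060 / 1100 = 70.96 MPa.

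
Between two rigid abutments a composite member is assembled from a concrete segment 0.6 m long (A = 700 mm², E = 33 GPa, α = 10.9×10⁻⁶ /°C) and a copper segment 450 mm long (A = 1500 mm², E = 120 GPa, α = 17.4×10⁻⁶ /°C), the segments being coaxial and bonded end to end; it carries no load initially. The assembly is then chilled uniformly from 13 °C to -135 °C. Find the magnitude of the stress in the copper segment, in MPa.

With the walls removed the bar would change length by δ_free = Σ αᵢΔT Lᵢ = 10.9×10⁻⁶×148×600 + 17.4×10⁻⁶×148×450 = 2.127 mm.
Since the ends are fixed, an axial force P builds up, equal in every segment, with P · Σ Lᵢ/(AᵢEᵢ) = δ_free.
Σ Lᵢ/(AᵢEᵢ) = 600/(700×33×10³) + 450/(1500×120×10³) = 2.847×10⁻⁵ mm/N.
So P = 2.127 / 2.847×10⁻⁵ = 74.69 kN, tensile.
σ_{copper} = P / A = 74690 / 1500 = 49.79 MPa.

σ ≈ 49.8 MPa (tensile)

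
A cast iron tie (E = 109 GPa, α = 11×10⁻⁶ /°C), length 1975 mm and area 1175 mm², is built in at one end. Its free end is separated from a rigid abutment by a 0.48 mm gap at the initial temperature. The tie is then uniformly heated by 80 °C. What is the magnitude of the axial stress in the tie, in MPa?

σ ≈ 69.4 MPa (compressive)

Free thermal elongation = αΔT L = 11×10⁻⁶ × 80 × 1975 = 1.738 mm.
The gap closes (δ_free > 0.48 mm) and the wall then resists a further 1.738 − 0.48 = 1.258 mm of expansion.
That suppressed elongation corresponds to σ = E·Δ/L = 109×10³ × 1.258/1975 = 69.43 MPa.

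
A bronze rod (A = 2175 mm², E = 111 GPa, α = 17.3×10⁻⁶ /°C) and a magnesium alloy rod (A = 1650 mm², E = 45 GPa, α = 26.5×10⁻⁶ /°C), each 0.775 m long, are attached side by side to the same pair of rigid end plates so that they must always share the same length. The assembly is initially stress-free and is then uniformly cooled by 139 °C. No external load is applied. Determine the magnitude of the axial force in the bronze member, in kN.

Equilibrium of a rigid end plate with no external load gives equal and opposite internal forces ±P in the two members. Since α_{magnesium alloy} > α_{bronze}, cooling drives the magnesium alloy into tension and the bronze into compression.
Equating the net (thermal + elastic) strains gives |α₁ − α₂|·ΔT = P·[1/(A₁E₁) + 1/(A₂E₂)].
|α₁ − α₂|·ΔT = 9.2×10⁻⁶ × 139 = 0.001279.
1/(A₁E₁) + 1/(A₂E₂) = 1/(2175×111×10³) + 1/(1650×45×10³) = 1.761×10⁻⁸ N⁻¹.
P = 0.001279 / 1.761×10⁻⁸ = 72620 N = 72.62 kN.

P ≈ 72.6 kN (compressive in the bronze)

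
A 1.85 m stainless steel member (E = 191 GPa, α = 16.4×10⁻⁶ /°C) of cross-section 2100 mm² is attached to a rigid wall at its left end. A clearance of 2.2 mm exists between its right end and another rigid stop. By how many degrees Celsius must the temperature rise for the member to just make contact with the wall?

ΔT ≈ 72.5 °C

The gap closes when αΔT L = 2.2 mm, since the member is still unstressed at that instant.
So ΔT = g/(αL) = 2.2/(16.4×10⁻⁶ × 1850) = 72.51 °C.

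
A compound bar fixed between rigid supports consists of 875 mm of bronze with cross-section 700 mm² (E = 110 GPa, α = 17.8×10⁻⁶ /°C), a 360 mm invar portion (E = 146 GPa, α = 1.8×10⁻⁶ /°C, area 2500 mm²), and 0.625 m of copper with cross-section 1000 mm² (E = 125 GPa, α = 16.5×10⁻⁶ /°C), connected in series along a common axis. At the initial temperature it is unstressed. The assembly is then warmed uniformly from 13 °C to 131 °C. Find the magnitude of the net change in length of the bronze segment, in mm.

Free thermal expansion of the whole bar: Σ αᵢΔT Lᵢ = 17.8×10⁻⁶×118×875 + 1.8×10⁻⁶×118×360 + 16.5×10⁻⁶×118×625 = 3.131 mm.
The walls prevent any net length change, so an axial force P (same in every segment) develops. Compatibility: P · Σ Lᵢ/(AᵢEᵢ) = δ_free.
Σ Lᵢ/(AᵢEᵢ) = 875/(700×110×10³) + 360/(2500×146×10³) + 625/(1000×125×10³) = 1.735×10⁻⁵ mm/N.
P = 3.131 / 1.735×10⁻⁵ = 180500 N = 180.5 kN, compressive.
For the bronze segment, free thermal change = 17.8×10⁻⁶×118×875 = 1.838 mm and elastic change from P = 180500×875/(700×110×10³) = 2.051 mm; these oppose, so the net change is 0.213 mm (segment shortens).

|ΔL| ≈ 0.213 mm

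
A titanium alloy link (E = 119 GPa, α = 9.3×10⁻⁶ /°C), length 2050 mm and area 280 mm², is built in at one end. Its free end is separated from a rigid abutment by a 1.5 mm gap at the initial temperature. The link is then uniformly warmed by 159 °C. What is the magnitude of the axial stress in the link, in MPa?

σ ≈ 88.9 MPa (compressive)

Free thermal elongation = αΔT L = 9.3×10⁻⁶ × 159 × 2050 = 3.031 mm.
The gap closes (δ_free > 1.5 mm) and the wall then resists a further 3.031 − 1.5 = 1.531 mm of expansion.
So σ = E(δ_free − g)/L = 119×10³ × 1.531/2050 = 88.89 MPa.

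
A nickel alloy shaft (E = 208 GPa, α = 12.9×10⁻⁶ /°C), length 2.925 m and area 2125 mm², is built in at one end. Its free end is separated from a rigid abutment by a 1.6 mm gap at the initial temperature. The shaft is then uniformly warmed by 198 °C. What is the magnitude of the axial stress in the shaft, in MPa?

σ ≈ 417 MPa (compressive)

Free thermal elongation = αΔT L = 12.9×10⁻⁶ × 198 × 2925 = 7.471 mm.
The gap closes (δ_free > 1.6 mm) and the wall then resists a further 7.471 − 1.6 = 5.871 mm of expansion.
So σ = E(δ_free − g)/L = 208×10³ × 5.871/2925 = 417.5 MPa.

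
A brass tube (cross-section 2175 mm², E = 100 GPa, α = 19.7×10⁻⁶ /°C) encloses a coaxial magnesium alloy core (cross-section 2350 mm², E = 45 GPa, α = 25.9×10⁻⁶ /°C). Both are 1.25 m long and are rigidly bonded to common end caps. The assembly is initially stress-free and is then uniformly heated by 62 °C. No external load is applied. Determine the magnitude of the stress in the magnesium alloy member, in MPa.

σ ≈ 11.6 MPa (compressive)

The magnesium alloy has the larger α, so on heating it would change length more than the brass if both were free. The rigid plates force a common final length, so the magnesium alloy is put into compression and the brass into tension, with equal and opposite forces P (no external load).
Compatibility of the two members (thermal + elastic change equal): (α₁ − α₂)ΔT = P·[1/(A₁E₁) + 1/(A₂E₂)].
|α₁ − α₂|·ΔT = 6.2×10⁻⁶ × 62 = 0.0003844.
1/(A₁E₁) + 1/(A₂E₂) = 1/(2175×100×10³) + 1/(2350×45×10³) = 1.405×10⁻⁸ N⁻¹.
So P = 0.0003844 / 1.405×10⁻⁸ = 27.35 kN.
σ_{magnesium alloy} = P/A₂ = 27350/2350 = 11.64 MPa, compressive.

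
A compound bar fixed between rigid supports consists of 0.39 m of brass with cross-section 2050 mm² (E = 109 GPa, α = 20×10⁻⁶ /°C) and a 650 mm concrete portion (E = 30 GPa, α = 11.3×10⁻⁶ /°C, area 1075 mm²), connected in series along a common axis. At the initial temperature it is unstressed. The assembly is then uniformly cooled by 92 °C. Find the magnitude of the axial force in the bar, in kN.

P ≈ 63.6 kN (tensile)

With the walls removed the bar would change length by δ_free = Σ αᵢΔT Lᵢ = 20×10⁻⁶×92×390 + 11.3×10⁻⁶×92×650 = 1.393 mm.
The rigid supports impose zero overall length change; the single axial force P common to all segments must satisfy P Σ Lᵢ/(AᵢEᵢ) = δ_free.
Σ Lᵢ/(AᵢEᵢ) = 390/(2050×109×10³) + 650/(1075×30×10³) = 2.19×10⁻⁵ mm/N.
P = 1.393 / 2.19×10⁻⁵ = 63620 N = 63.62 kN, tensile.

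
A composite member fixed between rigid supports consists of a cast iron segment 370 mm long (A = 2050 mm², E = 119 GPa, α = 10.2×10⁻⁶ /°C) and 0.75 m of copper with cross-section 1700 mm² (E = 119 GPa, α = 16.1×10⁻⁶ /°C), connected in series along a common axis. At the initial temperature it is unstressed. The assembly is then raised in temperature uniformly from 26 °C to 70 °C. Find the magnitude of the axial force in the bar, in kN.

Free thermal expansion of the whole bar: Σ αᵢΔT Lᵢ = 10.2×10⁻⁶×44×370 + 16.1×10⁻⁶×44×750 = 0.6974 mm.
The rigid supports impose zero overall length change; the single axial force P common to all segments must satisfy P Σ Lᵢ/(AᵢEᵢ) = δ_free.
Σ Lᵢ/(AᵢEᵢ) = 370/(2050×119×10³) + 750/(1700×119×10³) = 5.224×10⁻⁶ mm/N.
P = 0.6974 / 5.224×10⁻⁶ = 133500 N = 133.5 kN, compressive.

P ≈ 133 kN (compressive)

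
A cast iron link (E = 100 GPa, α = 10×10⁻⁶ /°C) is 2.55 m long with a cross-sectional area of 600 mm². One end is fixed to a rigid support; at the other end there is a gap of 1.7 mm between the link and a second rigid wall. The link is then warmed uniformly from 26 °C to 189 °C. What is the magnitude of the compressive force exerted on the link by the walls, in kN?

Free thermal elongation = αΔT L = 10×10⁻⁶ × 163 × 2550 = 4.156 mm.
This exceeds the 1.7 mm gap, so the wall pushes back. The portion of expansion that must be recovered elastically is δ_free − gap = 4.156 − 1.7 = 2.456 mm.
That suppressed elongation corresponds to σ = E·Δ/L = 100×10³ × 2.456/2550 = 96.33 MPa.
Force on the wall = σA = 96.33 × 600 mm² = 57.8 kN.

P ≈ 57.8 kN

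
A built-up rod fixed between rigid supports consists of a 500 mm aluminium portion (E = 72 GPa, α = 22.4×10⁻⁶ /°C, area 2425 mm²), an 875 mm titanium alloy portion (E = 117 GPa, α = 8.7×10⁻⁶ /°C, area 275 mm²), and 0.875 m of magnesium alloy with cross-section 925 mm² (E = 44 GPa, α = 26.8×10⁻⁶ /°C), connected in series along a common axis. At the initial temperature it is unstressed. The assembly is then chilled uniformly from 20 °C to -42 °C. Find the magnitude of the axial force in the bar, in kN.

Free thermal contraction of the whole bar: Σ αᵢΔT Lᵢ = 22.4×10⁻⁶×62×500 + 8.7×10⁻⁶×62×875 + 26.8×10⁻⁶×62×875 = 2.62 mm.
Since the ends are fixed, an axial force P builds up, equal in every segment, with P · Σ Lᵢ/(AᵢEᵢ) = δ_free.
Σ Lᵢ/(AᵢEᵢ) = 500/(2425×72×10³) + 875/(275×117×10³) + 875/(925×44×10³) = 5.156×10⁻⁵ mm/N.
So P = 2.62 / 5.156×10⁻⁵ = 50.82 kN, tensile.

P ≈ 50.8 kN (tensile)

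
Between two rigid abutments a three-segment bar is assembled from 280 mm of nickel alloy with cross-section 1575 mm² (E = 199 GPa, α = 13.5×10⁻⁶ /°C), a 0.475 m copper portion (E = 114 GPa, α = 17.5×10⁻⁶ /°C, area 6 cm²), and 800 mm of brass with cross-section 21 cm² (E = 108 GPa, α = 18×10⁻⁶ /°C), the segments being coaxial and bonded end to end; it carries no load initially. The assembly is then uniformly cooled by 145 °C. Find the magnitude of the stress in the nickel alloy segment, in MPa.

σ ≈ 215 MPa (tensile)

With the walls removed the bar would change length by δ_free = Σ αᵢΔT Lᵢ = 13.5×10⁻⁶×145×280 + 17.5×10⁻⁶×145×475 + 18×10⁻⁶×145×800 = 3.841 mm.
The rigid supports impose zero overall length change; the single axial force P common to all segments must satisfy P Σ Lᵢ/(AᵢEᵢ) = δ_free.
The series flexibility is Σ Lᵢ/(AᵢEᵢ) = 280/(1575×199×10³) + 475/(600×114×10³) + 800/(2100×108×10³) = 1.137×10⁻⁵ mm/N.
So P = 3.841 / 1.137×10⁻⁵ = 338 kN, tensile.
σ_{nickel alloy} = P / A = 338000 / 1575 = 214.6 MPa.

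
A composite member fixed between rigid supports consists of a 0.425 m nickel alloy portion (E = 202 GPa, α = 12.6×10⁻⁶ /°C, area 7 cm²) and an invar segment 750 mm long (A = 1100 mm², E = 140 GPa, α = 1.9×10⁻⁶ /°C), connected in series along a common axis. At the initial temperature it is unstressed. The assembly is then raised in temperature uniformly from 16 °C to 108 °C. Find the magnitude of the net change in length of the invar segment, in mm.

|ΔL| ≈ 0.255 mm

Free thermal expansion of the whole bar: Σ αᵢΔT Lᵢ = 12.6×10⁻⁶×92×425 + 1.9×10⁻⁶×92×750 = 0.6238 mm.
The walls prevent any net length change, so an axial force P (same in every segment) develops. Compatibility: P · Σ Lᵢ/(AᵢEᵢ) = δ_free.
The series flexibility is Σ Lᵢ/(AᵢEᵢ) = 425/(700×202×10³) + 750/(1100×140×10³) = 7.876×10⁻⁶ mm/N.
Hence P = δ_free / Σ(L/AE) = 0.6238/7.876×10⁻⁶ = 79.2 kN (compressive).
For the invar segment, free thermal change = 1.9×10⁻⁶×92×750 = 0.1311 mm and elastic change from P = 79200×750/(1100×140×10³) = 0.3857 mm; these oppose, so the net change is 0.255 mm (segment shortens).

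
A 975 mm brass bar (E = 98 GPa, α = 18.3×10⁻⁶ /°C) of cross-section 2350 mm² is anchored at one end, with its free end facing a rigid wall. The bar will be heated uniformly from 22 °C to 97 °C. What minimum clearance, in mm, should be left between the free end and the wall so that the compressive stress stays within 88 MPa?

Free expansion if unrestrained: δ_free = αΔT L = 18.3×10⁻⁶ × 75 × 975 = 1.338 mm.
A stress of 88 MPa corresponds to the wall pushing the bar back by σL/E = 88×975/(98×10³) = 0.8755 mm.
So the gap has to take up the difference, g_min = δ_free − σL/E = 1.338 − 0.8755 = 0.4627 mm.

g ≈ 0.463 mm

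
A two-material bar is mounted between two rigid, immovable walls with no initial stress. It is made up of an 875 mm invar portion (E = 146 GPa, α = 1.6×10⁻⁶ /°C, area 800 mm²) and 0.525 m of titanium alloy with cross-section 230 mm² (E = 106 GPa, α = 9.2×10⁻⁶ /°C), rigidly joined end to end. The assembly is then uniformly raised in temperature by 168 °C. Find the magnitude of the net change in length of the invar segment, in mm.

|ΔL| ≈ 0.0349 mm

If the supports were absent, the total length change would be Σ αᵢΔT Lᵢ = 1.6×10⁻⁶×168×875 + 9.2×10⁻⁶×168×525 = 1.047 mm.
The walls prevent any net length change, so an axial force P (same in every segment) develops. Compatibility: P · Σ Lᵢ/(AᵢEᵢ) = δ_free.
Σ Lᵢ/(AᵢEᵢ) = 875/(800×146×10³) + 525/(230×106×10³) = 2.903×10⁻⁵ mm/N.
So P = 1.047 / 2.903×10⁻⁵ = 36.06 kN, compressive.
For the invar segment, free thermal change = 1.6×10⁻⁶×168×875 = 0.2352 mm and elastic change from P = 36060×875/(800×146×10³) = 0.2701 mm; these oppose, so the net change is 0.0349 mm (segment shortens).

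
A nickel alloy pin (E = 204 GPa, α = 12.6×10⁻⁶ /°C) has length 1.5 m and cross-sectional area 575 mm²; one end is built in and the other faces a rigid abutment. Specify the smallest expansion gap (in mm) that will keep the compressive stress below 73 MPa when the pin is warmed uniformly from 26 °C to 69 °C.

With no wall the pin would lengthen by αΔT L = 12.6×10⁻⁶ × 43 × 1500 = 0.8127 mm.
At the allowable stress the elastic shortening the wall may impose is σL/E = 73 × 1500 / (204×10³) = 0.5368 mm.
So the gap has to take up the difference, g_min = δ_free − σL/E = 0.8127 − 0.5368 = 0.2759 mm.

g ≈ 0.276 mm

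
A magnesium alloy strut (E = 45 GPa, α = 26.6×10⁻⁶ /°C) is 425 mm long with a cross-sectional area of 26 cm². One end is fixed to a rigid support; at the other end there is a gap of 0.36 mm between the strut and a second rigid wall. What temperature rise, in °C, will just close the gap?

Contact occurs when the free expansion equals the gap: αΔT L = 0.36 mm.
So ΔT = g/(αL) = 0.36/(26.6×10⁻⁶ × 425) = 31.84 °C.

ΔT ≈ 31.8 °C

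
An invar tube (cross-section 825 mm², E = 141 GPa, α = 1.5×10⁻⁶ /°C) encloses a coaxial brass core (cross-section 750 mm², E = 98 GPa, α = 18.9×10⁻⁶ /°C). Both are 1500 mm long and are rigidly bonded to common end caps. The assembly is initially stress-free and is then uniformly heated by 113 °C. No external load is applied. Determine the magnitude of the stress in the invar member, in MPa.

σ ≈ 107 MPa (tensile)

The brass has the larger α, so on heating it would change length more than the invar if both were free. The rigid plates force a common final length, so the brass is put into compression and the invar into tension, with equal and opposite forces P (no external load).
Setting the final lengths equal and cancelling L: (α₁ − α₂)ΔT = P/(A₁E₁) + P/(A₂E₂).
|α₁ − α₂|·ΔT = 17.4×10⁻⁶ × 113 = 0.001966.
1/(A₁E₁) + 1/(A₂E₂) = 1/(825×141×10³) + 1/(750×98×10³) = 2.22×10⁻⁸ N⁻¹.
P = 0.001966 / 2.22×10⁻⁸ = 88560 N = 88.56 kN.
σ_{invar} = P/A₁ = 88560/825 = 107.3 MPa, tensile.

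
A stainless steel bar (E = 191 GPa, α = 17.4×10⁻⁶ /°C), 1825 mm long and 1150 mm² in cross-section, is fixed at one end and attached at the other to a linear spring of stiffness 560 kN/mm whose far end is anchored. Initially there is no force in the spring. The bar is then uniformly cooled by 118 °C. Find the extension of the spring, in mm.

Free thermal contraction: δ_free = αΔT L = 17.4×10⁻⁶ × 118 × 1825 = 3.747 mm.
With a force P in the spring, the elastic change of the bar is PL/(AE) and that of the spring is P/k; compatibility requires their sum to equal δ_free.
So P = δ_free / [L/(AE) + 1/k] = 3.747 / [ 1825/(1150×191×10³) + 1/(560×10³) ].
P = 3.747 / 1.009×10⁻⁵ = 371200 N.
Spring extension = P/k = 371200/(560×10³) = 0.6629 mm.

δ ≈ 0.663 mm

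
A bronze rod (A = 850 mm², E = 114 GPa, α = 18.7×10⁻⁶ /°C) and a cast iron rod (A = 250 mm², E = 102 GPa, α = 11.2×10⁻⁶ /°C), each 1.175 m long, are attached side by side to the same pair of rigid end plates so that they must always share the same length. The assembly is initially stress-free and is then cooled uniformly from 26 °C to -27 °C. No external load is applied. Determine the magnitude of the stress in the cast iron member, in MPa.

σ ≈ 32.1 MPa (compressive)

Both members must finish at the same length. With the larger α, the bronze tends to over-contract; the plates restrain it, putting the bronze in tension and the cast iron in compression. With no external load the two internal forces are equal and opposite, magnitude P.
Setting the final lengths equal and cancelling L: (α₁ − α₂)ΔT = P/(A₁E₁) + P/(A₂E₂).
|α₁ − α₂|·ΔT = 7.5×10⁻⁶ × 53 = 0.0003975.
1/(A₁E₁) + 1/(A₂E₂) = 1/(850×114×10³) + 1/(250×102×10³) = 4.954×10⁻⁸ N⁻¹.
P = 0.0003975 / 4.954×10⁻⁸ = 8025 N = 8.025 kN.
σ_{cast iron} = P/A₂ = 8025/250 = 32.1 MPa, compressive.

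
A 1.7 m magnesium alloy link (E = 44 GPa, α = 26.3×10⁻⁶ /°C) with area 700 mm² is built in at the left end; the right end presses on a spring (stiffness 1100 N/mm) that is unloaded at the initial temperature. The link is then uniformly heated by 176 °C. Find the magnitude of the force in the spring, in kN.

Free thermal expansion: δ_free = αΔT L = 26.3×10⁻⁶ × 176 × 1700 = 7.869 mm.
Let P be the compressive force at the spring. The link shortens elastically by PL/(AE) and the spring compresses by P/k; together these equal δ_free.
So P = δ_free / [L/(AE) + 1/k] = 7.869 / [ 1700/(700×44×10³) + 1/(1100) ].
P = 7.869 / 0.0009643 = 8160 N.

P ≈ 8.16 kN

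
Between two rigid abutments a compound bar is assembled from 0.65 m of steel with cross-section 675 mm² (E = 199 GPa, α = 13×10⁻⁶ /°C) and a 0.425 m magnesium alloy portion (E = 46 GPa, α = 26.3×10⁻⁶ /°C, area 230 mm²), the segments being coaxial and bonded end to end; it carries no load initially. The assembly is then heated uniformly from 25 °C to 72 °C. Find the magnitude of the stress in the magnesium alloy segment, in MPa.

σ ≈ 89.1 MPa (compressive)

Free thermal expansion of the whole bar: Σ αᵢΔT Lᵢ = 13×10⁻⁶×47×650 + 26.3×10⁻⁶×47×425 = 0.9225 mm.
The walls prevent any net length change, so an axial force P (same in every segment) develops. Compatibility: P · Σ Lᵢ/(AᵢEᵢ) = δ_free.
The series flexibility is Σ Lᵢ/(AᵢEᵢ) = 650/(675×199×10³) + 425/(230×46×10³) = 4.501×10⁻⁵ mm/N.
P = 0.9225 / 4.501×10⁻⁵ = 20500 N = 20.5 kN, compressive.
σ_{magnesium alloy} = P / A = 20500 / 230 = 89.11 MPa.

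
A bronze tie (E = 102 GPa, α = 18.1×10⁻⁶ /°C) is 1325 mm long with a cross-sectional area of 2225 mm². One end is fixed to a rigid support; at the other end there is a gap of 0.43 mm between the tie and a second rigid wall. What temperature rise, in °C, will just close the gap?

The gap closes when αΔT L = 0.43 mm, since the tie is still unstressed at that instant.
ΔT = 0.43 / (18.1×10⁻⁶ × 1325) = 17.93 °C.

ΔT ≈ 17.9 °C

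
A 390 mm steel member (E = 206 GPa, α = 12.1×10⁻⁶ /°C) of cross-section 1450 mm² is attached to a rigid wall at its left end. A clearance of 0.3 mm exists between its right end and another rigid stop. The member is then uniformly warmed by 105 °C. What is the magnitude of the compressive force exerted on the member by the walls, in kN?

P ≈ 150 kN

Free thermal elongation = αΔT L = 12.1×10⁻⁶ × 105 × 390 = 0.4955 mm.
This exceeds the 0.3 mm gap, so the wall pushes back. The portion of expansion that must be recovered elastically is δ_free − gap = 0.4955 − 0.3 = 0.1955 mm.
That suppressed elongation corresponds to σ = E·Δ/L = 206×10³ × 0.1955/390 = 103.3 MPa.
Force on the wall = σA = 103.3 × 1450 mm² = 149.7 kN.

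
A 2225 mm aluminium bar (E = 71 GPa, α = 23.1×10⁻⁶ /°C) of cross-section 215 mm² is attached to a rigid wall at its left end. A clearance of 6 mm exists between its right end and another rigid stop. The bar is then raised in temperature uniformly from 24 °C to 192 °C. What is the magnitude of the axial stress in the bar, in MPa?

σ ≈ 84.1 MPa (compressive)

Free thermal elongation = αΔT L = 23.1×10⁻⁶ × 168 × 2225 = 8.635 mm.
The gap closes (δ_free > 6 mm) and the wall then resists a further 8.635 − 6 = 2.635 mm of expansion.
That suppressed elongation corresponds to σ = E·Δ/L = 71×10³ × 2.635/2225 = 84.08 MPa.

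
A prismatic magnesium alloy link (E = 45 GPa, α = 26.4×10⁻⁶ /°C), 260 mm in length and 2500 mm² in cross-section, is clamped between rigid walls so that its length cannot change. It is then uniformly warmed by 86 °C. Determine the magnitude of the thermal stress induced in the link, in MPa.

Because both ends are immovable the net strain is zero, and the suppressed thermal strain is αΔT = 26.4×10⁻⁶ × 86 = 2270.4×10⁻⁶.
The stress required to suppress this strain is σ = Eε = 45×10³ × 2270.4×10⁻⁶ = 102.2 MPa, compressive since the link is trying to expand.

σ ≈ 102 MPa (compressive)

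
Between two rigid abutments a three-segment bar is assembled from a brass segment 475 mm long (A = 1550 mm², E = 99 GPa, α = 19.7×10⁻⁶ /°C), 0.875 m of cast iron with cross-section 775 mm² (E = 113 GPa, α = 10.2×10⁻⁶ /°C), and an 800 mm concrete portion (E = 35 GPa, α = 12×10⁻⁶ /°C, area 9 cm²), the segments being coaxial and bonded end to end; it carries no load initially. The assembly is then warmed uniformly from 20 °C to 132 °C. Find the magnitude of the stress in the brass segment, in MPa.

σ ≈ 52.4 MPa (compressive)

If the supports were absent, the total length change would be Σ αᵢΔT Lᵢ = 19.7×10⁻⁶×112×475 + 10.2×10⁻⁶×112×875 + 12×10⁻⁶×112×800 = 3.123 mm.
The rigid supports impose zero overall length change; the single axial force P common to all segments must satisfy P Σ Lᵢ/(AᵢEᵢ) = δ_free.
Σ Lᵢ/(AᵢEᵢ) = 475/(1550×99×10³) + 875/(775×113×10³) + 800/(900×35×10³) = 3.848×10⁻⁵ mm/N.
So P = 3.123 / 3.848×10⁻⁵ = 81.15 kN, compressive.
σ_{brass} = P / A = 81150 / 1550 = 52.35 MPa.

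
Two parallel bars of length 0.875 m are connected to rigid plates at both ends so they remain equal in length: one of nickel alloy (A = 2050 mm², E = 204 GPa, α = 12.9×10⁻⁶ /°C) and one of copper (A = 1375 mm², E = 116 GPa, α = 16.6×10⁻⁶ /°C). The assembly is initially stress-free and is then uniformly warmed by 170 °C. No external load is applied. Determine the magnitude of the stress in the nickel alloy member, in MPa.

σ ≈ 35.4 MPa (tensile)

The copper has the larger α, so on heating it would change length more than the nickel alloy if both were free. The rigid plates force a common final length, so the copper is put into compression and the nickel alloy into tension, with equal and opposite forces P (no external load).
Setting the final lengths equal and cancelling L: (α₁ − α₂)ΔT = P/(A₁E₁) + P/(A₂E₂).
|α₁ − α₂|·ΔT = 3.7×10⁻⁶ × 170 = 0.000629.
1/(A₁E₁) + 1/(A₂E₂) = 1/(2050×204×10³) + 1/(1375×116×10³) = 8.661×10⁻⁹ N⁻¹.
So P = 0.000629 / 8.661×10⁻⁹ = 72.63 kN.
σ_{nickel alloy} = P/A₁ = 72630/2050 = 35.43 MPa, tensile.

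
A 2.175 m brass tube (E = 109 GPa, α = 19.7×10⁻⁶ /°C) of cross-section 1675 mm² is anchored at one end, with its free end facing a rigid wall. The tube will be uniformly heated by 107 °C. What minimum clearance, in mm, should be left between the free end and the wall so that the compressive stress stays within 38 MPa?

With no wall the tube would lengthen by αΔT L = 19.7×10⁻⁶ × 107 × 2175 = 4.585 mm.
A stress of 38 MPa corresponds to the wall pushing the tube back by σL/E = 38×2175/(109×10³) = 0.7583 mm.
So the gap has to take up the difference, g_min = δ_free − σL/E = 4.585 − 0.7583 = 3.826 mm.

g ≈ 3.83 mm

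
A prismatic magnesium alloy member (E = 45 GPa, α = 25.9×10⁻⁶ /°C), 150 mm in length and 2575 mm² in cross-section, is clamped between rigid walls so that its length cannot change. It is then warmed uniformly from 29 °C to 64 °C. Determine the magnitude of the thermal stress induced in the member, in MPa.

σ ≈ 40.8 MPa (compressive)

With length fixed, the mechanical strain must cancel the thermal strain αΔT = 25.9×10⁻⁶ × 35 = 906.5×10⁻⁶.
σ = EαΔT = 45×10³ × 25.9×10⁻⁶ × 35 = 40.79 MPa (compressive; the member is trying to expand).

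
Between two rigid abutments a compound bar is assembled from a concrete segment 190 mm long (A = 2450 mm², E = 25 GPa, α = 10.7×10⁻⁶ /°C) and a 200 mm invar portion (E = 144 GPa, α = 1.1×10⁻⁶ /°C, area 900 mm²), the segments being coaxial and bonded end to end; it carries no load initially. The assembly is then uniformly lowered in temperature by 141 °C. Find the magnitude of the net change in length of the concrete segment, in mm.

If the supports were absent, the total length change would be Σ αᵢΔT Lᵢ = 10.7×10⁻⁶×141×190 + 1.1×10⁻⁶×141×200 = 0.3177 mm.
Since the ends are fixed, an axial force P builds up, equal in every segment, with P · Σ Lᵢ/(AᵢEᵢ) = δ_free.
Σ Lᵢ/(AᵢEᵢ) = 190/(2450×25×10³) + 200/(900×144×10³) = 4.645×10⁻⁶ mm/N.
P = 0.3177 / 4.645×10⁻⁶ = 68390 N = 68.39 kN, tensile.
For the concrete segment, free thermal change = 10.7×10⁻⁶×141×190 = 0.2867 mm and elastic change from P = 68390×190/(2450×25×10³) = 0.2121 mm; these oppose, so the net change is 0.0745 mm (segment shortens).

|ΔL| ≈ 0.0745 mm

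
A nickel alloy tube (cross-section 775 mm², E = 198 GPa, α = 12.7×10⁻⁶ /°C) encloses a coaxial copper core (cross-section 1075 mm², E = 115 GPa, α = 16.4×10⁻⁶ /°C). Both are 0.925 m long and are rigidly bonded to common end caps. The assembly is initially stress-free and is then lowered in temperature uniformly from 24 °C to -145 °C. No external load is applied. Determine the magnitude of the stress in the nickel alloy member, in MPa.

σ ≈ 55.2 MPa (compressive)

Equilibrium of a rigid end plate with no external load gives equal and opposite internal forces ±P in the two members. Since α_{copper} > α_{nickel alloy}, cooling drives the copper into tension and the nickel alloy into compression.
Equating the net (thermal + elastic) strains gives |α₁ − α₂|·ΔT = P·[1/(A₁E₁) + 1/(A₂E₂)].
|α₁ − α₂|·ΔT = 3.7×10⁻⁶ × 169 = 0.0006253.
1/(A₁E₁) + 1/(A₂E₂) = 1/(775×198×10³) + 1/(1075×115×10³) = 1.461×10⁻⁸ N⁻¹.
So P = 0.0006253 / 1.461×10⁻⁸ = 42.81 kN.
σ_{nickel alloy} = P/A₁ = 42810/775 = 55.24 MPa, compressive.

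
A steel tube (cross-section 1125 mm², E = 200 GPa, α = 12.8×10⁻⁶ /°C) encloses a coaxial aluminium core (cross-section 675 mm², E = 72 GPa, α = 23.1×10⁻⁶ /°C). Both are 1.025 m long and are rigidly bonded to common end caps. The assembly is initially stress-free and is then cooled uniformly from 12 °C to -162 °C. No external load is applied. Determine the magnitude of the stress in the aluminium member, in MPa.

σ ≈ 106 MPa (tensile)

The aluminium has the larger α, so on cooling it would change length more than the steel if both were free. The rigid plates force a common final length, so the aluminium is put into tension and the steel into compression, with equal and opposite forces P (no external load).
Compatibility of the two members (thermal + elastic change equal): (α₁ − α₂)ΔT = P·[1/(A₁E₁) + 1/(A₂E₂)].
|α₁ − α₂|·ΔT = 10.3×10⁻⁶ × 174 = 0.001792.
1/(A₁E₁) + 1/(A₂E₂) = 1/(1125×200×10³) + 1/(675×72×10³) = 2.502×10⁻⁸ N⁻¹.
So P = 0.001792 / 2.502×10⁻⁸ = 71.63 kN.
σ_{aluminium} = P/A₂ = 71630/675 = 106.1 MPa, tensile.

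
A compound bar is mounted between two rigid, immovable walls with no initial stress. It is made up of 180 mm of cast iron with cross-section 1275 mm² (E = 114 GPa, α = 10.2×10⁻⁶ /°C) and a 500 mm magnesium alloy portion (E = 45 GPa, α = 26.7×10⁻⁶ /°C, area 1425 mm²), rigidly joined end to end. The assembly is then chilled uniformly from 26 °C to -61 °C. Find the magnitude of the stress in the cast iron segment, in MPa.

With the walls removed the bar would change length by δ_free = Σ αᵢΔT Lᵢ = 10.2×10⁻⁶×87×180 + 26.7×10⁻⁶×87×500 = 1.321 mm.
The rigid supports impose zero overall length change; the single axial force P common to all segments must satisfy P Σ Lᵢ/(AᵢEᵢ) = δ_free.
The series flexibility is Σ Lᵢ/(AᵢEᵢ) = 180/(1275×114×10³) + 500/(1425×45×10³) = 9.036×10⁻⁶ mm/N.
P = 1.321 / 9.036×10⁻⁶ = 146200 N = 146.2 kN, tensile.
σ_{cast iron} = P / A = 146200 / 1275 = 114.7 MPa.

σ ≈ 115 MPa (tensile)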